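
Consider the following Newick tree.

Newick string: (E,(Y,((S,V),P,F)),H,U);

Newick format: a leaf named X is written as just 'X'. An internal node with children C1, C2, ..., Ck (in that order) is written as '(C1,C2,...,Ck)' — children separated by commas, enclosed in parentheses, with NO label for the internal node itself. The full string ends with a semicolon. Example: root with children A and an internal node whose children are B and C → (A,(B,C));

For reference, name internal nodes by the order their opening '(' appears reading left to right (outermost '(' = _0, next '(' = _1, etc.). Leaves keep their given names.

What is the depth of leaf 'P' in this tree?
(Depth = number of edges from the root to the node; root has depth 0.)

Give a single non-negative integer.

Answer: 3

Derivation:
Newick: (E,(Y,((S,V),P,F)),H,U);
Naming internals by '(' encounter order: outermost '(' = _0, next = _1, ...
Query node: P
Path from root: _0 -> _1 -> _2 -> P
Depth of P: 3 (number of edges from root)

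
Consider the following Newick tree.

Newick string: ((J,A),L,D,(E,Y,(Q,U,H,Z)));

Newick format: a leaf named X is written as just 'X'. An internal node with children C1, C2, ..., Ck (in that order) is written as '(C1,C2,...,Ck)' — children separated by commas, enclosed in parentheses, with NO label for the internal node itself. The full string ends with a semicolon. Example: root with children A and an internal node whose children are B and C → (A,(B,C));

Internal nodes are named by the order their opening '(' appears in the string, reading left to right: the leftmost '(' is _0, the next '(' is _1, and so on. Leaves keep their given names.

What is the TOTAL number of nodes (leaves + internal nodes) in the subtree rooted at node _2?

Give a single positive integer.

Newick: ((J,A),L,D,(E,Y,(Q,U,H,Z)));
Locate _2: it is the '(' at position 11 (the 3rd '(' reading left to right).
Query: subtree rooted at _2
_2: subtree_size = 1 + 7
  E: subtree_size = 1 + 0
  Y: subtree_size = 1 + 0
  _3: subtree_size = 1 + 4
    Q: subtree_size = 1 + 0
    U: subtree_size = 1 + 0
    H: subtree_size = 1 + 0
    Z: subtree_size = 1 + 0
Total subtree size of _2: 8

Answer: 8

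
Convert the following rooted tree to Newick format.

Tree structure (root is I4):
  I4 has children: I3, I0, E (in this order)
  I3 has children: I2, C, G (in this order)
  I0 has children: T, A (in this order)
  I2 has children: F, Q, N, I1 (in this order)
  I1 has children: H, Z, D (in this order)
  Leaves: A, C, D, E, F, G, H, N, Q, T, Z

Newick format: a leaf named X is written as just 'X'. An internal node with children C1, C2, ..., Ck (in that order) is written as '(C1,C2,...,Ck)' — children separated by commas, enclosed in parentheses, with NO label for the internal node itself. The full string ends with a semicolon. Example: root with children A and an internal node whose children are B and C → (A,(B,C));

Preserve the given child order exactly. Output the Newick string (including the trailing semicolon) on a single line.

Answer: (((F,Q,N,(H,Z,D)),C,G),(T,A),E);

Derivation:
internal I4 with children ['I3', 'I0', 'E']
  internal I3 with children ['I2', 'C', 'G']
    internal I2 with children ['F', 'Q', 'N', 'I1']
      leaf 'F' → 'F'
      leaf 'Q' → 'Q'
      leaf 'N' → 'N'
      internal I1 with children ['H', 'Z', 'D']
        leaf 'H' → 'H'
        leaf 'Z' → 'Z'
        leaf 'D' → 'D'
      → '(H,Z,D)'
    → '(F,Q,N,(H,Z,D))'
    leaf 'C' → 'C'
    leaf 'G' → 'G'
  → '((F,Q,N,(H,Z,D)),C,G)'
  internal I0 with children ['T', 'A']
    leaf 'T' → 'T'
    leaf 'A' → 'A'
  → '(T,A)'
  leaf 'E' → 'E'
→ '(((F,Q,N,(H,Z,D)),C,G),(T,A),E)'
Final: (((F,Q,N,(H,Z,D)),C,G),(T,A),E);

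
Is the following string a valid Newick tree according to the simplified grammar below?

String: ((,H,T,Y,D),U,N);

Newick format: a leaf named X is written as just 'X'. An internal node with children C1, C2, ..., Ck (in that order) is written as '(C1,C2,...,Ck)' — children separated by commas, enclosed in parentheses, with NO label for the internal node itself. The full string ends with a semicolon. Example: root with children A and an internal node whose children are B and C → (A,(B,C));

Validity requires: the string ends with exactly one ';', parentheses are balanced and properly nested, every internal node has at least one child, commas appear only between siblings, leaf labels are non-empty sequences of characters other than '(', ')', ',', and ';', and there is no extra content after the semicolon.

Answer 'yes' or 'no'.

Input: ((,H,T,Y,D),U,N);
Paren balance: 2 '(' vs 2 ')' OK
Ends with single ';': True
Full parse: FAILS (empty leaf label at pos 2)
Valid: False

Answer: no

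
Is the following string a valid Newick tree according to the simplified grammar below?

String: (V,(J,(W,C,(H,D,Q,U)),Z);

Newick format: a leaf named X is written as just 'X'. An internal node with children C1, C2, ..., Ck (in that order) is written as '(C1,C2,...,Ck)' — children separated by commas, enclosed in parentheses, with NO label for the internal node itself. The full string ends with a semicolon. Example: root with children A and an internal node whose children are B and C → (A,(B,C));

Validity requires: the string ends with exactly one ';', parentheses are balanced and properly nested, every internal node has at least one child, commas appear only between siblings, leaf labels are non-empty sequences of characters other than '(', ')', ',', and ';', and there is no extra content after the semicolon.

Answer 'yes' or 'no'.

Answer: no

Derivation:
Input: (V,(J,(W,C,(H,D,Q,U)),Z);
Paren balance: 4 '(' vs 3 ')' MISMATCH
Ends with single ';': True
Full parse: FAILS (expected , or ) at pos 24)
Valid: False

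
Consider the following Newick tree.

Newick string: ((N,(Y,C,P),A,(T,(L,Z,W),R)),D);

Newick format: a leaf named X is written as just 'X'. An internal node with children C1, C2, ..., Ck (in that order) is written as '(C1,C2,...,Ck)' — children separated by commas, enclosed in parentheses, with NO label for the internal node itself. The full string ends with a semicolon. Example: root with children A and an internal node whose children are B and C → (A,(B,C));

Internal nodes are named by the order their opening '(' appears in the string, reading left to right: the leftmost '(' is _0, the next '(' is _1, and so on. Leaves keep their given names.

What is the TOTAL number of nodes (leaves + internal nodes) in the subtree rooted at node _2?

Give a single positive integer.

Newick: ((N,(Y,C,P),A,(T,(L,Z,W),R)),D);
Locate _2: it is the '(' at position 4 (the 3rd '(' reading left to right).
Query: subtree rooted at _2
_2: subtree_size = 1 + 3
  Y: subtree_size = 1 + 0
  C: subtree_size = 1 + 0
  P: subtree_size = 1 + 0
Total subtree size of _2: 4

Answer: 4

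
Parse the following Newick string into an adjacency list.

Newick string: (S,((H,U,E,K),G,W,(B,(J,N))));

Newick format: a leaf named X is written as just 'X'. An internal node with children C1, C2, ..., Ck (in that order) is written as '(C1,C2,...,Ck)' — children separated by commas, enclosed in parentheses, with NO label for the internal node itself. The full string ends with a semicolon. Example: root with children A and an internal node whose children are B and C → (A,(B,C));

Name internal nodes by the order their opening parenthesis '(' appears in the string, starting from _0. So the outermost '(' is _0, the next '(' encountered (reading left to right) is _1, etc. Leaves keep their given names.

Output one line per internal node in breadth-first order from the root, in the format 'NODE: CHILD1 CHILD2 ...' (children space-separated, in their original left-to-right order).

Input: (S,((H,U,E,K),G,W,(B,(J,N))));
Scanning left-to-right, naming '(' by encounter order:
  pos 0: '(' -> open internal node _0 (depth 1)
  pos 3: '(' -> open internal node _1 (depth 2)
  pos 4: '(' -> open internal node _2 (depth 3)
  pos 12: ')' -> close internal node _2 (now at depth 2)
  pos 18: '(' -> open internal node _3 (depth 3)
  pos 21: '(' -> open internal node _4 (depth 4)
  pos 25: ')' -> close internal node _4 (now at depth 3)
  pos 26: ')' -> close internal node _3 (now at depth 2)
  pos 27: ')' -> close internal node _1 (now at depth 1)
  pos 28: ')' -> close internal node _0 (now at depth 0)
Total internal nodes: 5
BFS adjacency from root:
  _0: S _1
  _1: _2 G W _3
  _2: H U E K
  _3: B _4
  _4: J N

Answer: _0: S _1
_1: _2 G W _3
_2: H U E K
_3: B _4
_4: J N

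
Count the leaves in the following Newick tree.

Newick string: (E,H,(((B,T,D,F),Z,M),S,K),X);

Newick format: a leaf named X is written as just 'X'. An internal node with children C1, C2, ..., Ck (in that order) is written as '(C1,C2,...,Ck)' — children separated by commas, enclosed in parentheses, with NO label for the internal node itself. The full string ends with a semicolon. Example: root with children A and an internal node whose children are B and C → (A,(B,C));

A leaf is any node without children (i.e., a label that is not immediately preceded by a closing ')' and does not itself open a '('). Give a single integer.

Answer: 11

Derivation:
Newick: (E,H,(((B,T,D,F),Z,M),S,K),X);
Scan left-to-right; a leaf is any maximal label run not followed by '(':
  pos 1: leaf 'E' → count = 1
  pos 3: leaf 'H' → count = 2
  pos 8: leaf 'B' → count = 3
  pos 10: leaf 'T' → count = 4
  pos 12: leaf 'D' → count = 5
  pos 14: leaf 'F' → count = 6
  pos 17: leaf 'Z' → count = 7
  pos 19: leaf 'M' → count = 8
  pos 22: leaf 'S' → count = 9
  pos 24: leaf 'K' → count = 10
  pos 27: leaf 'X' → count = 11
Total leaves: 11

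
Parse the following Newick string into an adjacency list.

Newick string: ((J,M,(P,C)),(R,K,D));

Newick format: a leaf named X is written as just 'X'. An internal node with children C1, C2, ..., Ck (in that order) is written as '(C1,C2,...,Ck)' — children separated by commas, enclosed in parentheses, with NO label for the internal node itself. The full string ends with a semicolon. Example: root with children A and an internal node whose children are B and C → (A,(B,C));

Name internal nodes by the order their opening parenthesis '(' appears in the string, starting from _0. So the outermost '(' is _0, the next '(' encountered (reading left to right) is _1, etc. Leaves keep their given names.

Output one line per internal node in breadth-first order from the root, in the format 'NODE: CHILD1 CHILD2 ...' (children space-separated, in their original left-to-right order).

Input: ((J,M,(P,C)),(R,K,D));
Scanning left-to-right, naming '(' by encounter order:
  pos 0: '(' -> open internal node _0 (depth 1)
  pos 1: '(' -> open internal node _1 (depth 2)
  pos 6: '(' -> open internal node _2 (depth 3)
  pos 10: ')' -> close internal node _2 (now at depth 2)
  pos 11: ')' -> close internal node _1 (now at depth 1)
  pos 13: '(' -> open internal node _3 (depth 2)
  pos 19: ')' -> close internal node _3 (now at depth 1)
  pos 20: ')' -> close internal node _0 (now at depth 0)
Total internal nodes: 4
BFS adjacency from root:
  _0: _1 _3
  _1: J M _2
  _3: R K D
  _2: P C

Answer: _0: _1 _3
_1: J M _2
_3: R K D
_2: P C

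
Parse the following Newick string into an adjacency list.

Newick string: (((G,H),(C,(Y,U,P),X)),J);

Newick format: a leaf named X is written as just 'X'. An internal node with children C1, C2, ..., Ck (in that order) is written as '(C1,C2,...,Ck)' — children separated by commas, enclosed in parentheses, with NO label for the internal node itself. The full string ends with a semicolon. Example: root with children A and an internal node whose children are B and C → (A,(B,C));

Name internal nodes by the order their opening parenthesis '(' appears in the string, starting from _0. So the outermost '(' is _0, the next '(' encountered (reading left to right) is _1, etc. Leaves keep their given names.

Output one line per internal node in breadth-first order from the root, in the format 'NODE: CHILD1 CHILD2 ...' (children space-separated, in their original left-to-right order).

Answer: _0: _1 J
_1: _2 _3
_2: G H
_3: C _4 X
_4: Y U P

Derivation:
Input: (((G,H),(C,(Y,U,P),X)),J);
Scanning left-to-right, naming '(' by encounter order:
  pos 0: '(' -> open internal node _0 (depth 1)
  pos 1: '(' -> open internal node _1 (depth 2)
  pos 2: '(' -> open internal node _2 (depth 3)
  pos 6: ')' -> close internal node _2 (now at depth 2)
  pos 8: '(' -> open internal node _3 (depth 3)
  pos 11: '(' -> open internal node _4 (depth 4)
  pos 17: ')' -> close internal node _4 (now at depth 3)
  pos 20: ')' -> close internal node _3 (now at depth 2)
  pos 21: ')' -> close internal node _1 (now at depth 1)
  pos 24: ')' -> close internal node _0 (now at depth 0)
Total internal nodes: 5
BFS adjacency from root:
  _0: _1 J
  _1: _2 _3
  _2: G H
  _3: C _4 X
  _4: Y U P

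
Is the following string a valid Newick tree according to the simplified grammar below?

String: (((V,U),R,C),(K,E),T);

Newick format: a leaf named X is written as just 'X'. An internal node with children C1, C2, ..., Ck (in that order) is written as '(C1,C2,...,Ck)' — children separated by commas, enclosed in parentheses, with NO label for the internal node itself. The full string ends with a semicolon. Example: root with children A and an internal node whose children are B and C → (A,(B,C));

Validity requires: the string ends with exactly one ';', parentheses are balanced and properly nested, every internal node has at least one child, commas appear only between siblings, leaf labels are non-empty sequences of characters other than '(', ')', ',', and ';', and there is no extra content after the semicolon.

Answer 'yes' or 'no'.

Answer: yes

Derivation:
Input: (((V,U),R,C),(K,E),T);
Paren balance: 4 '(' vs 4 ')' OK
Ends with single ';': True
Full parse: OK
Valid: True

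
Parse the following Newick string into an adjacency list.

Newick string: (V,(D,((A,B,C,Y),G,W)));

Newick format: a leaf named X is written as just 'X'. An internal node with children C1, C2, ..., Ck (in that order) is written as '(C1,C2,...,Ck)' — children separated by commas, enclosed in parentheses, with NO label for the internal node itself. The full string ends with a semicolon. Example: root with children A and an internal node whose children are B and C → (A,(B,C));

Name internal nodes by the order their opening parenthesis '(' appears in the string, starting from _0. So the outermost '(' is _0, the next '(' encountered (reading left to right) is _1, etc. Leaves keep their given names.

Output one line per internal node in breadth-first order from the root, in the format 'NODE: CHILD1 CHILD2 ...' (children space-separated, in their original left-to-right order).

Answer: _0: V _1
_1: D _2
_2: _3 G W
_3: A B C Y

Derivation:
Input: (V,(D,((A,B,C,Y),G,W)));
Scanning left-to-right, naming '(' by encounter order:
  pos 0: '(' -> open internal node _0 (depth 1)
  pos 3: '(' -> open internal node _1 (depth 2)
  pos 6: '(' -> open internal node _2 (depth 3)
  pos 7: '(' -> open internal node _3 (depth 4)
  pos 15: ')' -> close internal node _3 (now at depth 3)
  pos 20: ')' -> close internal node _2 (now at depth 2)
  pos 21: ')' -> close internal node _1 (now at depth 1)
  pos 22: ')' -> close internal node _0 (now at depth 0)
Total internal nodes: 4
BFS adjacency from root:
  _0: V _1
  _1: D _2
  _2: _3 G W
  _3: A B C Y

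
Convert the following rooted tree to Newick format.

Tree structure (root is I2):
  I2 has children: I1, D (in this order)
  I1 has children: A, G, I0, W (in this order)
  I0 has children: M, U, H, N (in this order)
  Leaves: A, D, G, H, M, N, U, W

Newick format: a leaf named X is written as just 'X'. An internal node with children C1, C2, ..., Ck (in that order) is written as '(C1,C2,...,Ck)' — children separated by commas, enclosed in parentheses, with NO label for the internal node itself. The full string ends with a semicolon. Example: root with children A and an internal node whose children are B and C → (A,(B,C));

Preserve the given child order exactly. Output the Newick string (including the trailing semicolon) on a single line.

internal I2 with children ['I1', 'D']
  internal I1 with children ['A', 'G', 'I0', 'W']
    leaf 'A' → 'A'
    leaf 'G' → 'G'
    internal I0 with children ['M', 'U', 'H', 'N']
      leaf 'M' → 'M'
      leaf 'U' → 'U'
      leaf 'H' → 'H'
      leaf 'N' → 'N'
    → '(M,U,H,N)'
    leaf 'W' → 'W'
  → '(A,G,(M,U,H,N),W)'
  leaf 'D' → 'D'
→ '((A,G,(M,U,H,N),W),D)'
Final: ((A,G,(M,U,H,N),W),D);

Answer: ((A,G,(M,U,H,N),W),D);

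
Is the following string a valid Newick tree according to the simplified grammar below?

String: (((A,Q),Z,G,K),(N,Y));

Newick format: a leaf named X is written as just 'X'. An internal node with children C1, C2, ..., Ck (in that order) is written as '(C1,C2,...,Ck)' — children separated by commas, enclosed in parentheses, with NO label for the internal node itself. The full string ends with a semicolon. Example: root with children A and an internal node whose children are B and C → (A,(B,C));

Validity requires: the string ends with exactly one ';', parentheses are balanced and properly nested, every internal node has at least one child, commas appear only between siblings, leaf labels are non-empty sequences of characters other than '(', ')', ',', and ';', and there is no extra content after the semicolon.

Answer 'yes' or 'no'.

Answer: yes

Derivation:
Input: (((A,Q),Z,G,K),(N,Y));
Paren balance: 4 '(' vs 4 ')' OK
Ends with single ';': True
Full parse: OK
Valid: True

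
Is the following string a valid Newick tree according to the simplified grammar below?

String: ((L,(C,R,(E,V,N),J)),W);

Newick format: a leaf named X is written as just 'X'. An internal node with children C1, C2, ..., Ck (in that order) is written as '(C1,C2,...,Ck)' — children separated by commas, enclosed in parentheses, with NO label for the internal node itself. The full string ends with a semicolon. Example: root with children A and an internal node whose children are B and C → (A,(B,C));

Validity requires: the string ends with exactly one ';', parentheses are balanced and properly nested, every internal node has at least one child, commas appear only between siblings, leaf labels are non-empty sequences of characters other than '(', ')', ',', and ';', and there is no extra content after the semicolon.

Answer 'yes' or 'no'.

Answer: yes

Derivation:
Input: ((L,(C,R,(E,V,N),J)),W);
Paren balance: 4 '(' vs 4 ')' OK
Ends with single ';': True
Full parse: OK
Valid: True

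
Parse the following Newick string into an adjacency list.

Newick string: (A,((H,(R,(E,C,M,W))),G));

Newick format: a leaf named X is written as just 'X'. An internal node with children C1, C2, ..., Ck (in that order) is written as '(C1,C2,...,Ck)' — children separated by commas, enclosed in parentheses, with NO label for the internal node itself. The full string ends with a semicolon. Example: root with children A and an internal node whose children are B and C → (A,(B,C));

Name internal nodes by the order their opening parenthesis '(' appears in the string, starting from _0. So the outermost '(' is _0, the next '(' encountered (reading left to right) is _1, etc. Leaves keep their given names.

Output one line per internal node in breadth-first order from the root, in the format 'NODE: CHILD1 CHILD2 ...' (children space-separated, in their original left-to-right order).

Answer: _0: A _1
_1: _2 G
_2: H _3
_3: R _4
_4: E C M W

Derivation:
Input: (A,((H,(R,(E,C,M,W))),G));
Scanning left-to-right, naming '(' by encounter order:
  pos 0: '(' -> open internal node _0 (depth 1)
  pos 3: '(' -> open internal node _1 (depth 2)
  pos 4: '(' -> open internal node _2 (depth 3)
  pos 7: '(' -> open internal node _3 (depth 4)
  pos 10: '(' -> open internal node _4 (depth 5)
  pos 18: ')' -> close internal node _4 (now at depth 4)
  pos 19: ')' -> close internal node _3 (now at depth 3)
  pos 20: ')' -> close internal node _2 (now at depth 2)
  pos 23: ')' -> close internal node _1 (now at depth 1)
  pos 24: ')' -> close internal node _0 (now at depth 0)
Total internal nodes: 5
BFS adjacency from root:
  _0: A _1
  _1: _2 G
  _2: H _3
  _3: R _4
  _4: E C M W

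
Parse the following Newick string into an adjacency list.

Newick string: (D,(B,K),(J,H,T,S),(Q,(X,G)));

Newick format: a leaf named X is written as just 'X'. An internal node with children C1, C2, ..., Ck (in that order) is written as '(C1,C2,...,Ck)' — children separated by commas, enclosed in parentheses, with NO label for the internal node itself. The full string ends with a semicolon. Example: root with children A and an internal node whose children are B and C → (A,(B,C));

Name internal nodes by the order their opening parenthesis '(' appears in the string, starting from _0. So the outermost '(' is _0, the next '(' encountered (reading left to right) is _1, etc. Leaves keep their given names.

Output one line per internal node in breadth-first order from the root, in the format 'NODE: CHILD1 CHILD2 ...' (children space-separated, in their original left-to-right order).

Input: (D,(B,K),(J,H,T,S),(Q,(X,G)));
Scanning left-to-right, naming '(' by encounter order:
  pos 0: '(' -> open internal node _0 (depth 1)
  pos 3: '(' -> open internal node _1 (depth 2)
  pos 7: ')' -> close internal node _1 (now at depth 1)
  pos 9: '(' -> open internal node _2 (depth 2)
  pos 17: ')' -> close internal node _2 (now at depth 1)
  pos 19: '(' -> open internal node _3 (depth 2)
  pos 22: '(' -> open internal node _4 (depth 3)
  pos 26: ')' -> close internal node _4 (now at depth 2)
  pos 27: ')' -> close internal node _3 (now at depth 1)
  pos 28: ')' -> close internal node _0 (now at depth 0)
Total internal nodes: 5
BFS adjacency from root:
  _0: D _1 _2 _3
  _1: B K
  _2: J H T S
  _3: Q _4
  _4: X G

Answer: _0: D _1 _2 _3
_1: B K
_2: J H T S
_3: Q _4
_4: X G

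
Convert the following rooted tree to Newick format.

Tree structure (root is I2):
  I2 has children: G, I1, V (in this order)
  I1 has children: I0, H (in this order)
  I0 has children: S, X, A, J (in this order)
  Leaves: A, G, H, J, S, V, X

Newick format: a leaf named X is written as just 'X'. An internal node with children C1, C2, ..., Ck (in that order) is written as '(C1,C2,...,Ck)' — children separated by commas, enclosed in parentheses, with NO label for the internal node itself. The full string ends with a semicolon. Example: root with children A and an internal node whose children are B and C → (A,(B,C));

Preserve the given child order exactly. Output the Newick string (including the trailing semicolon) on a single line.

Answer: (G,((S,X,A,J),H),V);

Derivation:
internal I2 with children ['G', 'I1', 'V']
  leaf 'G' → 'G'
  internal I1 with children ['I0', 'H']
    internal I0 with children ['S', 'X', 'A', 'J']
      leaf 'S' → 'S'
      leaf 'X' → 'X'
      leaf 'A' → 'A'
      leaf 'J' → 'J'
    → '(S,X,A,J)'
    leaf 'H' → 'H'
  → '((S,X,A,J),H)'
  leaf 'V' → 'V'
→ '(G,((S,X,A,J),H),V)'
Final: (G,((S,X,A,J),H),V);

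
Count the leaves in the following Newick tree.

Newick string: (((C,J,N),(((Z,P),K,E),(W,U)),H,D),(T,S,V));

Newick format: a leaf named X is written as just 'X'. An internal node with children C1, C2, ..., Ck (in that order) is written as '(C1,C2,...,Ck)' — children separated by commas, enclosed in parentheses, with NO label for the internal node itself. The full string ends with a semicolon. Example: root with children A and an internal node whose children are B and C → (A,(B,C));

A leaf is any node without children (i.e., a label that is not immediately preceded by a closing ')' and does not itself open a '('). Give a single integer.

Newick: (((C,J,N),(((Z,P),K,E),(W,U)),H,D),(T,S,V));
Scan left-to-right; a leaf is any maximal label run not followed by '(':
  pos 3: leaf 'C' → count = 1
  pos 5: leaf 'J' → count = 2
  pos 7: leaf 'N' → count = 3
  pos 13: leaf 'Z' → count = 4
  pos 15: leaf 'P' → count = 5
  pos 18: leaf 'K' → count = 6
  pos 20: leaf 'E' → count = 7
  pos 24: leaf 'W' → count = 8
  pos 26: leaf 'U' → count = 9
  pos 30: leaf 'H' → count = 10
  pos 32: leaf 'D' → count = 11
  pos 36: leaf 'T' → count = 12
  pos 38: leaf 'S' → count = 13
  pos 40: leaf 'V' → count = 14
Total leaves: 14

Answer: 14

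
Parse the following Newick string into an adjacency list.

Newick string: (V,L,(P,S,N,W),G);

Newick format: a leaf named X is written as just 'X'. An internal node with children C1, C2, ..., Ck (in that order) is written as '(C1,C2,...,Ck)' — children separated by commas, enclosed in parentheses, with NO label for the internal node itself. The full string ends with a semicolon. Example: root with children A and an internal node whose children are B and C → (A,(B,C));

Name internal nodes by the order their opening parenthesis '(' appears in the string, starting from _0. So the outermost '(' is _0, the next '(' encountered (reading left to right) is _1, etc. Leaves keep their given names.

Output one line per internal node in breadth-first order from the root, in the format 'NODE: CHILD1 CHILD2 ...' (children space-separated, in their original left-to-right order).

Answer: _0: V L _1 G
_1: P S N W

Derivation:
Input: (V,L,(P,S,N,W),G);
Scanning left-to-right, naming '(' by encounter order:
  pos 0: '(' -> open internal node _0 (depth 1)
  pos 5: '(' -> open internal node _1 (depth 2)
  pos 13: ')' -> close internal node _1 (now at depth 1)
  pos 16: ')' -> close internal node _0 (now at depth 0)
Total internal nodes: 2
BFS adjacency from root:
  _0: V L _1 G
  _1: P S N W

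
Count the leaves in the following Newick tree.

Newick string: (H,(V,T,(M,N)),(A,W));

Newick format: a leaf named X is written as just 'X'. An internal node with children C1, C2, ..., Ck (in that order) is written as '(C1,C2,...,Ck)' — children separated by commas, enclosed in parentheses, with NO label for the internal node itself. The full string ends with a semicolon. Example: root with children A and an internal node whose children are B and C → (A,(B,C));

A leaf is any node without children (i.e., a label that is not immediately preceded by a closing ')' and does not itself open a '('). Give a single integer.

Newick: (H,(V,T,(M,N)),(A,W));
Scan left-to-right; a leaf is any maximal label run not followed by '(':
  pos 1: leaf 'H' → count = 1
  pos 4: leaf 'V' → count = 2
  pos 6: leaf 'T' → count = 3
  pos 9: leaf 'M' → count = 4
  pos 11: leaf 'N' → count = 5
  pos 16: leaf 'A' → count = 6
  pos 18: leaf 'W' → count = 7
Total leaves: 7

Answer: 7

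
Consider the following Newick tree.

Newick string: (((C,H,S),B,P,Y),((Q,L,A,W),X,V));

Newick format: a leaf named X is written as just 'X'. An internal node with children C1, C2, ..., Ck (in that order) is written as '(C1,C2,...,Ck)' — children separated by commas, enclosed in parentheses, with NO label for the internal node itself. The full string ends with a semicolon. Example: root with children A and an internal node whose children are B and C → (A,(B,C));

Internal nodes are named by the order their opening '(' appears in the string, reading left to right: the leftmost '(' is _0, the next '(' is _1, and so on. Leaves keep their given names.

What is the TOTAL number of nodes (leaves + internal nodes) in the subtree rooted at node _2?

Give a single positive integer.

Answer: 4

Derivation:
Newick: (((C,H,S),B,P,Y),((Q,L,A,W),X,V));
Locate _2: it is the '(' at position 2 (the 3rd '(' reading left to right).
Query: subtree rooted at _2
_2: subtree_size = 1 + 3
  C: subtree_size = 1 + 0
  H: subtree_size = 1 + 0
  S: subtree_size = 1 + 0
Total subtree size of _2: 4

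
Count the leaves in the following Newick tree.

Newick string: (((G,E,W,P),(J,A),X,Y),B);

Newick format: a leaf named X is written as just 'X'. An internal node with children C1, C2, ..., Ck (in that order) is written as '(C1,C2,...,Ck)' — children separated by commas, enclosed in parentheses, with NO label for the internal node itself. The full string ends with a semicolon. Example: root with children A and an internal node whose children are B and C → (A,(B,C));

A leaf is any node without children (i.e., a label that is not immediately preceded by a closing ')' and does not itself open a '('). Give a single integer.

Newick: (((G,E,W,P),(J,A),X,Y),B);
Scan left-to-right; a leaf is any maximal label run not followed by '(':
  pos 3: leaf 'G' → count = 1
  pos 5: leaf 'E' → count = 2
  pos 7: leaf 'W' → count = 3
  pos 9: leaf 'P' → count = 4
  pos 13: leaf 'J' → count = 5
  pos 15: leaf 'A' → count = 6
  pos 18: leaf 'X' → count = 7
  pos 20: leaf 'Y' → count = 8
  pos 23: leaf 'B' → count = 9
Total leaves: 9

Answer: 9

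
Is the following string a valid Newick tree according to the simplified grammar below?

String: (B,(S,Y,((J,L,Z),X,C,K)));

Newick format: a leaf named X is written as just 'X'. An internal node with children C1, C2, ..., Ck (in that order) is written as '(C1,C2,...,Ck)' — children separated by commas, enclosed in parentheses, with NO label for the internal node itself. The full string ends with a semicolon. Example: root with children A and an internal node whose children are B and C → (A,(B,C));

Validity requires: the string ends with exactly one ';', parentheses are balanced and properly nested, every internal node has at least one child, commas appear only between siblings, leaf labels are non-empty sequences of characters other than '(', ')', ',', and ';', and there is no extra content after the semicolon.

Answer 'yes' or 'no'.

Input: (B,(S,Y,((J,L,Z),X,C,K)));
Paren balance: 4 '(' vs 4 ')' OK
Ends with single ';': True
Full parse: OK
Valid: True

Answer: yes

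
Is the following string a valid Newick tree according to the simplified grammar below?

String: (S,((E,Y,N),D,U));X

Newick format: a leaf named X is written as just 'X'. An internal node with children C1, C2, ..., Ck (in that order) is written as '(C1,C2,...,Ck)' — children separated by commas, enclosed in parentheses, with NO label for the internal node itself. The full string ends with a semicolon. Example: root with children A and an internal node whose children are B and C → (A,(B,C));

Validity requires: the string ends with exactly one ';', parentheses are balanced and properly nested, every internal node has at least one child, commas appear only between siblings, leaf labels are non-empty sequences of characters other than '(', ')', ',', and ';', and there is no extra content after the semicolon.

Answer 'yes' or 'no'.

Answer: no

Derivation:
Input: (S,((E,Y,N),D,U));X
Paren balance: 3 '(' vs 3 ')' OK
Ends with single ';': False
Full parse: FAILS (must end with ;)
Valid: False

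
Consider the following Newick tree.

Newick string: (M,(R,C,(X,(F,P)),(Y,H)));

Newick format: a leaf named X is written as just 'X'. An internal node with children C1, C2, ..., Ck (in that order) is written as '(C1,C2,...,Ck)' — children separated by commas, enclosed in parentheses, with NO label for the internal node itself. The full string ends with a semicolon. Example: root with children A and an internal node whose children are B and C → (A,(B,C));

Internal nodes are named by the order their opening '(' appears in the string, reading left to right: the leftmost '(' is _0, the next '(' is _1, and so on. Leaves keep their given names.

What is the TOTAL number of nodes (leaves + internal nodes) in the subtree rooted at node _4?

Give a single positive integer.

Newick: (M,(R,C,(X,(F,P)),(Y,H)));
Locate _4: it is the '(' at position 18 (the 5th '(' reading left to right).
Query: subtree rooted at _4
_4: subtree_size = 1 + 2
  Y: subtree_size = 1 + 0
  H: subtree_size = 1 + 0
Total subtree size of _4: 3

Answer: 3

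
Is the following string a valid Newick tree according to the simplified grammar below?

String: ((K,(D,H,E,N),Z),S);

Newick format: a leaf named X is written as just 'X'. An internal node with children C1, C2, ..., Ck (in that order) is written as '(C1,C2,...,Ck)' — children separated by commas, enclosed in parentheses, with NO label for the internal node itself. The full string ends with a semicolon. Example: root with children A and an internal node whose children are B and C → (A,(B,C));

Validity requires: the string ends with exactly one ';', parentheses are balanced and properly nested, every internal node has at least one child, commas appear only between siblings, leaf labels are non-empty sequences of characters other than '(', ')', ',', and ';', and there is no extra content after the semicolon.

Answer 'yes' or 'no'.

Input: ((K,(D,H,E,N),Z),S);
Paren balance: 3 '(' vs 3 ')' OK
Ends with single ';': True
Full parse: OK
Valid: True

Answer: yes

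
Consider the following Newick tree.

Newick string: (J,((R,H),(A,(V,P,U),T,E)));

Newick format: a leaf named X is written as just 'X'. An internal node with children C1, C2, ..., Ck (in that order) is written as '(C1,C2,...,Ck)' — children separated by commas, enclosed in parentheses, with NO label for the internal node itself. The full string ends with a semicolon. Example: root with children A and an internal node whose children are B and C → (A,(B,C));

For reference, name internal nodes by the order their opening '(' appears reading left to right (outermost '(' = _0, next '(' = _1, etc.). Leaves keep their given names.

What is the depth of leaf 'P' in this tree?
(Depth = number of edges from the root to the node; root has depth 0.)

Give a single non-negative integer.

Newick: (J,((R,H),(A,(V,P,U),T,E)));
Naming internals by '(' encounter order: outermost '(' = _0, next = _1, ...
Query node: P
Path from root: _0 -> _1 -> _3 -> _4 -> P
Depth of P: 4 (number of edges from root)

Answer: 4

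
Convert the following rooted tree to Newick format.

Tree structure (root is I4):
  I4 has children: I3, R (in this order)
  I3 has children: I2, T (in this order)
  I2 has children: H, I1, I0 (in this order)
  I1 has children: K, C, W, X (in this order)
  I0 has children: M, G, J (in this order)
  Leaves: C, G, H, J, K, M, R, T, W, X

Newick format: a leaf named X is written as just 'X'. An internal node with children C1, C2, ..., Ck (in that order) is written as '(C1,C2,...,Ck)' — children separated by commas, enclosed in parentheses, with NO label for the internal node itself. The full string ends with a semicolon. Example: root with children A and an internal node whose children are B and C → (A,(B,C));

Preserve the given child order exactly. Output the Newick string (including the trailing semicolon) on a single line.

internal I4 with children ['I3', 'R']
  internal I3 with children ['I2', 'T']
    internal I2 with children ['H', 'I1', 'I0']
      leaf 'H' → 'H'
      internal I1 with children ['K', 'C', 'W', 'X']
        leaf 'K' → 'K'
        leaf 'C' → 'C'
        leaf 'W' → 'W'
        leaf 'X' → 'X'
      → '(K,C,W,X)'
      internal I0 with children ['M', 'G', 'J']
        leaf 'M' → 'M'
        leaf 'G' → 'G'
        leaf 'J' → 'J'
      → '(M,G,J)'
    → '(H,(K,C,W,X),(M,G,J))'
    leaf 'T' → 'T'
  → '((H,(K,C,W,X),(M,G,J)),T)'
  leaf 'R' → 'R'
→ '(((H,(K,C,W,X),(M,G,J)),T),R)'
Final: (((H,(K,C,W,X),(M,G,J)),T),R);

Answer: (((H,(K,C,W,X),(M,G,J)),T),R);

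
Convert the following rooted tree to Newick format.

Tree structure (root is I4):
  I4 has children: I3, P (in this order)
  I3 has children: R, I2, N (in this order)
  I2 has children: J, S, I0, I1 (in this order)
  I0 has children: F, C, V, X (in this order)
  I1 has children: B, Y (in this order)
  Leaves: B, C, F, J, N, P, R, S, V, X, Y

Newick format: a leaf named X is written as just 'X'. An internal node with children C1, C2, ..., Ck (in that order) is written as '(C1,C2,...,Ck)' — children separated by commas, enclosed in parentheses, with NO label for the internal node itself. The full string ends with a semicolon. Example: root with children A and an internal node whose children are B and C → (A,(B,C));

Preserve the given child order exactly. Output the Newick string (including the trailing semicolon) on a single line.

internal I4 with children ['I3', 'P']
  internal I3 with children ['R', 'I2', 'N']
    leaf 'R' → 'R'
    internal I2 with children ['J', 'S', 'I0', 'I1']
      leaf 'J' → 'J'
      leaf 'S' → 'S'
      internal I0 with children ['F', 'C', 'V', 'X']
        leaf 'F' → 'F'
        leaf 'C' → 'C'
        leaf 'V' → 'V'
        leaf 'X' → 'X'
      → '(F,C,V,X)'
      internal I1 with children ['B', 'Y']
        leaf 'B' → 'B'
        leaf 'Y' → 'Y'
      → '(B,Y)'
    → '(J,S,(F,C,V,X),(B,Y))'
    leaf 'N' → 'N'
  → '(R,(J,S,(F,C,V,X),(B,Y)),N)'
  leaf 'P' → 'P'
→ '((R,(J,S,(F,C,V,X),(B,Y)),N),P)'
Final: ((R,(J,S,(F,C,V,X),(B,Y)),N),P);

Answer: ((R,(J,S,(F,C,V,X),(B,Y)),N),P);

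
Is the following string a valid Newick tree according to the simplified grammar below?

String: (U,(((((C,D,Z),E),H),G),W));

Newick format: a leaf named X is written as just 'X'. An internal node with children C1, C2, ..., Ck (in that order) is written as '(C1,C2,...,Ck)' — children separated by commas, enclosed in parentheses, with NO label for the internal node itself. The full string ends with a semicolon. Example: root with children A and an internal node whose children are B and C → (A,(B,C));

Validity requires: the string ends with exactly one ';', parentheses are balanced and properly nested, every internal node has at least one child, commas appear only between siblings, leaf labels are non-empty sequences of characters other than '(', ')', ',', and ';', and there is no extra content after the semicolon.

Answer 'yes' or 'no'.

Answer: yes

Derivation:
Input: (U,(((((C,D,Z),E),H),G),W));
Paren balance: 6 '(' vs 6 ')' OK
Ends with single ';': True
Full parse: OK
Valid: True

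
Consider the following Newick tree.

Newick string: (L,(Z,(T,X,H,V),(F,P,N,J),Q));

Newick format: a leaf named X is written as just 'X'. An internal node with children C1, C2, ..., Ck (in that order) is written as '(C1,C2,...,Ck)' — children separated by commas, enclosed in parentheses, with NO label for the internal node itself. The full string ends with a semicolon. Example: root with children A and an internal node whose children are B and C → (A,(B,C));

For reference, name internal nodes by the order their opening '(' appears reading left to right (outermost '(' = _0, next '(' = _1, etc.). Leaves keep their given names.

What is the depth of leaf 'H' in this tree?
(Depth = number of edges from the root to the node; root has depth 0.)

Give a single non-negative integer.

Answer: 3

Derivation:
Newick: (L,(Z,(T,X,H,V),(F,P,N,J),Q));
Naming internals by '(' encounter order: outermost '(' = _0, next = _1, ...
Query node: H
Path from root: _0 -> _1 -> _2 -> H
Depth of H: 3 (number of edges from root)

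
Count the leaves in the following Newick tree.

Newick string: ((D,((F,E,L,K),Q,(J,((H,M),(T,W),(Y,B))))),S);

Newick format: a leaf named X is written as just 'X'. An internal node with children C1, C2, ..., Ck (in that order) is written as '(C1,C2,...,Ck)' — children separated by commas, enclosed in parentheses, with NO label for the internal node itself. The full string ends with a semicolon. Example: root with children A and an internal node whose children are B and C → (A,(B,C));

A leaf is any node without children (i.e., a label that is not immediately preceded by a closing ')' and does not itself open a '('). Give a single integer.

Newick: ((D,((F,E,L,K),Q,(J,((H,M),(T,W),(Y,B))))),S);
Scan left-to-right; a leaf is any maximal label run not followed by '(':
  pos 2: leaf 'D' → count = 1
  pos 6: leaf 'F' → count = 2
  pos 8: leaf 'E' → count = 3
  pos 10: leaf 'L' → count = 4
  pos 12: leaf 'K' → count = 5
  pos 15: leaf 'Q' → count = 6
  pos 18: leaf 'J' → count = 7
  pos 22: leaf 'H' → count = 8
  pos 24: leaf 'M' → count = 9
  pos 28: leaf 'T' → count = 10
  pos 30: leaf 'W' → count = 11
  pos 34: leaf 'Y' → count = 12
  pos 36: leaf 'B' → count = 13
  pos 43: leaf 'S' → count = 14
Total leaves: 14

Answer: 14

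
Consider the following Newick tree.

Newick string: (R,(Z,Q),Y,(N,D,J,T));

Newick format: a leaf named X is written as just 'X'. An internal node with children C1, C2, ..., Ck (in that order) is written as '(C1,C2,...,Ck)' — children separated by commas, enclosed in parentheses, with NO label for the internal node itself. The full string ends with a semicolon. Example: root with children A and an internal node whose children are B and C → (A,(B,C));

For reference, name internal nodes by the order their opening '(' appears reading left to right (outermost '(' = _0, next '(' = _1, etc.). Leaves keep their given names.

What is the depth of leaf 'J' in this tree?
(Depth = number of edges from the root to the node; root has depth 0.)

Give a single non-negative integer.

Newick: (R,(Z,Q),Y,(N,D,J,T));
Naming internals by '(' encounter order: outermost '(' = _0, next = _1, ...
Query node: J
Path from root: _0 -> _2 -> J
Depth of J: 2 (number of edges from root)

Answer: 2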